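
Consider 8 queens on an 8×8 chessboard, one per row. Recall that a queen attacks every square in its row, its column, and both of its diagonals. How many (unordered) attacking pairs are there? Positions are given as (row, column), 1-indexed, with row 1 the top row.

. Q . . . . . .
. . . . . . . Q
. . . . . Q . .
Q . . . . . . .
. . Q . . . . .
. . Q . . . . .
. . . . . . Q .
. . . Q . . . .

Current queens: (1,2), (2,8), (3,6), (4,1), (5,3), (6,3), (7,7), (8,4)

Same column: (5,3)–(6,3) (column 3).
Same diagonal: (3,6)–(6,3) (|3−6| = |6−3| = 3); (4,1)–(6,3) (|4−6| = |1−3| = 2).
Total attacking pairs: 3.

3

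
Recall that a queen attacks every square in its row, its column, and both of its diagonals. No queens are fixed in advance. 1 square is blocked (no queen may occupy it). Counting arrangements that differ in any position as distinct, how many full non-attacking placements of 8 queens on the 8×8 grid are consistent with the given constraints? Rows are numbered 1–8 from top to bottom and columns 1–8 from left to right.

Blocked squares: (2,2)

76

Branch on row 1: col 1 → 4; col 2 → 8; col 3 → 16; col 4 → 12; col 5 → 14; col 6 → 14; col 7 → 6; col 8 → 2.
Sum: 4 + 8 + 16 + 12 + 14 + 14 + 6 + 2 = 76.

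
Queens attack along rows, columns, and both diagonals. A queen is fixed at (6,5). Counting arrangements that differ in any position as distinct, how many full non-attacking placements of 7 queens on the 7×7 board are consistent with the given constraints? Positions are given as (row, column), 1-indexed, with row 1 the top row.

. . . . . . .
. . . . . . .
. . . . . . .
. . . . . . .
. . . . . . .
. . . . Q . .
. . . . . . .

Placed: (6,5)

Branch on row 1: col 1 → 1; col 2 → 1; col 3 → 0; col 4 → 1; col 6 → 3; col 7 → 0.
Sum: 1 + 1 + 0 + 1 + 3 + 0 = 6.

6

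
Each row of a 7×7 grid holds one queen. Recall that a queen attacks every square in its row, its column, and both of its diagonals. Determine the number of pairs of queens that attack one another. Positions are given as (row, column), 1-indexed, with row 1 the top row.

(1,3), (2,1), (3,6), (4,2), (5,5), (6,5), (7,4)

Same column: (5,5)–(6,5) (column 5).
Same diagonal: (2,1)–(6,5) (|2−6| = |1−5| = 4); (6,5)–(7,4) (|6−7| = |5−4| = 1).
Total attacking pairs: 3.

3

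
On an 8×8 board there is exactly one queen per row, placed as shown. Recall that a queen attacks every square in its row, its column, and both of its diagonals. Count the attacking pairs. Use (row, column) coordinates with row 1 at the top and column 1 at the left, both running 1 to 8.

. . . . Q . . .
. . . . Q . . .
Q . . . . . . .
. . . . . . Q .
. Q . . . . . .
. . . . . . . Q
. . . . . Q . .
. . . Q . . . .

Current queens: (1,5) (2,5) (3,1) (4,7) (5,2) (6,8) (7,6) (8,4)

Same column: (1,5)–(2,5) (column 5).
Same diagonal: (2,5)–(4,7) (|2−4| = |5−7| = 2); (2,5)–(5,2) (|2−5| = |5−2| = 3).
Total attacking pairs: 3.

3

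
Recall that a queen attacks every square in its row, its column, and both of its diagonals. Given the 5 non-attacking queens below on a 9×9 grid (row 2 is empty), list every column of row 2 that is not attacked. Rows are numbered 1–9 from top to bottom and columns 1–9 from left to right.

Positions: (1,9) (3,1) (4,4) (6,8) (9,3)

columns 5, 7

(1,9) attacks row 2 at column 9 and diagonals 8.
(3,1) attacks row 2 at column 1 and diagonals 2.
(4,4) attacks row 2 at column 4 and diagonals 2, 6.
(6,8) attacks row 2 at column 8 and diagonals 4.
(9,3) attacks row 2 at column 3.
Attacked columns: {1, 2, 3, 4, 6, 8, 9}. Safe: {5, 7}.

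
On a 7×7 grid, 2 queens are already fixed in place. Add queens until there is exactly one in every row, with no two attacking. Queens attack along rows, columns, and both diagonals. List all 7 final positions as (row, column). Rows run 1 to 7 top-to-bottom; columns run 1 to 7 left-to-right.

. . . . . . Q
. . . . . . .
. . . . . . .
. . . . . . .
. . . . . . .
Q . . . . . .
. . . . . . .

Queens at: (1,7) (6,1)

Row 2: attacked by (1,7)→{6,7}; (6,1)→{1,5}. Safe: 2, 3, 4. Place at column 3.
Row 3: attacked by (1,7)→{5,7}; (2,3)→{2,3,4}; (6,1)→{1,4}. Safe: 6. Place at column 6.
Row 4: attacked by (1,7)→{4,7}; (2,3)→{1,3,5}; (3,6)→{5,6,7}; (6,1)→{1,3}. Safe: 2. Place at column 2.
Row 5: attacked by (1,7)→{3,7}; (2,3)→{3,6}; (3,6)→{4,6}; (4,2)→{1,2,3}; (6,1)→{1,2}. Safe: 5. Place at column 5.
Row 7: attacked by (1,7)→{1,7}; (2,3)→{3}; (3,6)→{2,6}; (4,2)→{2,5}; (5,5)→{3,5,7}; (6,1)→{1,2}. Safe: 4. Place at column 4.
Columns [7, 3, 6, 2, 5, 1, 4], r−c [-6, -1, -3, 2, 0, 5, 3], r+c [8, 5, 9, 6, 10, 7, 11] are all distinct, so no two queens attack.

(1,7) (2,3) (3,6) (4,2) (5,5) (6,1) (7,4)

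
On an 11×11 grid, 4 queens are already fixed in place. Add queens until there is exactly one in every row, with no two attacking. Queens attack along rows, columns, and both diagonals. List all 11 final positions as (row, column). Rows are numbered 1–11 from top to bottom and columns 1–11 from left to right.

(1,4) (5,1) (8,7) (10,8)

Row 2: attacked by (1,4)→{3,4,5}; (5,1)→{1,4}; (8,7)→{1,7}; (10,8)→{8}. Safe: 2, 6, 9, 10, 11. Place at column 6.
Row 3: attacked by (1,4)→{2,4,6}; (2,6)→{5,6,7}; (5,1)→{1,3}; (8,7)→{2,7}; (10,8)→{1,8}. Safe: 9, 10, 11. Place at column 10.
Row 4: attacked by (1,4)→{1,4,7}; (2,6)→{4,6,8}; (3,10)→{9,10,11}; (5,1)→{1,2}; (8,7)→{3,7,11}; (10,8)→{2,8}. Safe: 5. Place at column 5.
Row 6: attacked by (1,4)→{4,9}; (2,6)→{2,6,10}; (3,10)→{7,10}; (4,5)→{3,5,7}; (5,1)→{1,2}; (8,7)→{5,7,9}; (10,8)→{4,8}. Safe: 11. Place at column 11.
Row 7: attacked by (1,4)→{4,10}; (2,6)→{1,6,11}; (3,10)→{6,10}; (4,5)→{2,5,8}; (5,1)→{1,3}; (6,11)→{10,11}; (8,7)→{6,7,8}; (10,8)→{5,8,11}. Safe: 9. Place at column 9.
Row 9: attacked by (1,4)→{4}; (2,6)→{6}; (3,10)→{4,10}; (4,5)→{5,10}; (5,1)→{1,5}; (6,11)→{8,11}; (7,9)→{7,9,11}; (8,7)→{6,7,8}; (10,8)→{7,8,9}. Safe: 2, 3. Place at column 2.
Row 11: attacked by (1,4)→{4}; (2,6)→{6}; (3,10)→{2,10}; (4,5)→{5}; (5,1)→{1,7}; (6,11)→{6,11}; (7,9)→{5,9}; (8,7)→{4,7,10}; (9,2)→{2,4}; (10,8)→{7,8,9}. Safe: 3. Place at column 3.
Columns [4, 6, 10, 5, 1, 11, 9, 7, 2, 8, 3], r−c [-3, -4, -7, -1, 4, -5, -2, 1, 7, 2, 8], r+c [5, 8, 13, 9, 6, 17, 16, 15, 11, 18, 14] are all distinct, so no two queens attack.

(1,4) (2,6) (3,10) (4,5) (5,1) (6,11) (7,9) (8,7) (9,2) (10,8) (11,3)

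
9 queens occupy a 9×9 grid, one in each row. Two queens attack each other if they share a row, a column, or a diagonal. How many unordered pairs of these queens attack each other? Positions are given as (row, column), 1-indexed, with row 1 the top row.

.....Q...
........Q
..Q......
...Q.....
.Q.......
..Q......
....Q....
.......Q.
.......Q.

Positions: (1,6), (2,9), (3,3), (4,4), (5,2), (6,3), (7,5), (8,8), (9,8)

7

Same column: (3,3)–(6,3) (column 3); (8,8)–(9,8) (column 8).
Same diagonal: (1,6)–(5,2) (|1−5| = |6−2| = 4); (3,3)–(4,4) (|3−4| = |3−4| = 1); (3,3)–(8,8) (|3−8| = |3−8| = 5); (4,4)–(8,8) (|4−8| = |4−8| = 4); (5,2)–(6,3) (|5−6| = |2−3| = 1).
Total attacking pairs: 7.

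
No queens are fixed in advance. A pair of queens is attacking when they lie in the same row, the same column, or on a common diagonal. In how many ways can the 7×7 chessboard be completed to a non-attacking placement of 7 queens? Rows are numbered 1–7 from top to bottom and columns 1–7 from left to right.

40

Branch on row 1: col 1 → 4; col 2 → 7; col 3 → 6; col 4 → 6; col 5 → 6; col 6 → 7; col 7 → 4.
Sum: 4 + 7 + 6 + 6 + 6 + 7 + 4 = 40.
(This is the classic 7-queens count.)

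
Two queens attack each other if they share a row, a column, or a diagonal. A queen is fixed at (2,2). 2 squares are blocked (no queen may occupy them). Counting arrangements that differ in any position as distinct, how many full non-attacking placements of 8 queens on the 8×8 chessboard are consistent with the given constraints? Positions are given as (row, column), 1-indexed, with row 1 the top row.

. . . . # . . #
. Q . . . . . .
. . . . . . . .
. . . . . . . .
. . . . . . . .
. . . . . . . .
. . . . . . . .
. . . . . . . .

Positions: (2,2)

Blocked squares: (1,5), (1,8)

10

Branch on row 1: col 4 → 6; col 6 → 2; col 7 → 2.
Sum: 6 + 2 + 2 = 10.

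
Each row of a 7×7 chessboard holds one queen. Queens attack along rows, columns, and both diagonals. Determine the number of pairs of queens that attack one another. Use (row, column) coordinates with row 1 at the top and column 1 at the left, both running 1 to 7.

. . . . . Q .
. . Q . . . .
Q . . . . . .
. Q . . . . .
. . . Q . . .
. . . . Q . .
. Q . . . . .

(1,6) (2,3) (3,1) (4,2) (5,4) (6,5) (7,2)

Same column: (4,2)–(7,2) (column 2).
Same diagonal: (3,1)–(4,2) (|3−4| = |1−2| = 1); (5,4)–(6,5) (|5−6| = |4−5| = 1); (5,4)–(7,2) (|5−7| = |4−2| = 2).
Total attacking pairs: 4.

4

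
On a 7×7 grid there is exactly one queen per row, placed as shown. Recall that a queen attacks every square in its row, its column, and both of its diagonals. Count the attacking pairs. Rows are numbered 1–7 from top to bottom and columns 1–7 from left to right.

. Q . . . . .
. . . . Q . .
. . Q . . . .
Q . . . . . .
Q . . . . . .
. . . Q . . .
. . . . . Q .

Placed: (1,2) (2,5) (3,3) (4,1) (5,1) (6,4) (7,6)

Same column: (4,1)–(5,1) (column 1).
Same diagonal: (3,3)–(5,1) (|3−5| = |3−1| = 2).
Total attacking pairs: 2.

2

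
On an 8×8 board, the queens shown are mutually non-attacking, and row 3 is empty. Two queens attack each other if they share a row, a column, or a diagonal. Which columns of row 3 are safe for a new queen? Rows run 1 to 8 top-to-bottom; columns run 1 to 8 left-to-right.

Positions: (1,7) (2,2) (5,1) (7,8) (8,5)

(1,7) attacks row 3 at column 7 and diagonals 5.
(2,2) attacks row 3 at column 2 and diagonals 1, 3.
(5,1) attacks row 3 at column 1 and diagonals 3.
(7,8) attacks row 3 at column 8 and diagonals 4.
(8,5) attacks row 3 at column 5.
Attacked columns: {1, 2, 3, 4, 5, 7, 8}. Safe: {6}.

columns 6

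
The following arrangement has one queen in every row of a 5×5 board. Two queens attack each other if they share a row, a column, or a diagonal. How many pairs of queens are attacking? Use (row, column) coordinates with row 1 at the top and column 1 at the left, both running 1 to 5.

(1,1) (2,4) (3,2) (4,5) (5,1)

2

Same column: (1,1)–(5,1) (column 1).
Same diagonal: (2,4)–(5,1) (|2−5| = |4−1| = 3).
Total attacking pairs: 2.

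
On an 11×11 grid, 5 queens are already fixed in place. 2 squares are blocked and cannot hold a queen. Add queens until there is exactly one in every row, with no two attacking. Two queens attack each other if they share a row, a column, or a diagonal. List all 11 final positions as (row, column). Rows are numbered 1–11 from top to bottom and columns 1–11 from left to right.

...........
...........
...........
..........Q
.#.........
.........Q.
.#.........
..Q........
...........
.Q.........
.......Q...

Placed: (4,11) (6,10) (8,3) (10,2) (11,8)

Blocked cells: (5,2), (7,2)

(1,4) (2,7) (3,5) (4,11) (5,1) (6,10) (7,6) (8,3) (9,9) (10,2) (11,8)

Row 1: attacked by (4,11)→{8,11}; (6,10)→{5,10}; (8,3)→{3,10}; (10,2)→{2,11}; (11,8)→{8}. Safe: 1, 4, 6, 7, 9. Place at column 4.
Row 2: attacked by (1,4)→{3,4,5}; (4,11)→{9,11}; (6,10)→{6,10}; (8,3)→{3,9}; (10,2)→{2,10}; (11,8)→{8}. Safe: 1, 7. Place at column 7.
Row 3: attacked by (1,4)→{2,4,6}; (2,7)→{6,7,8}; (4,11)→{10,11}; (6,10)→{7,10}; (8,3)→{3,8}; (10,2)→{2,9}; (11,8)→{8}. Safe: 1, 5. Place at column 5.
Row 5: attacked by (1,4)→{4,8}; (2,7)→{4,7,10}; (3,5)→{3,5,7}; (4,11)→{10,11}; (6,10)→{9,10,11}; (8,3)→{3,6}; (10,2)→{2,7}; (11,8)→{2,8}. Blocked: 2. Safe: 1. Place at column 1.
Row 7: attacked by (1,4)→{4,10}; (2,7)→{2,7}; (3,5)→{1,5,9}; (4,11)→{8,11}; (5,1)→{1,3}; (6,10)→{9,10,11}; (8,3)→{2,3,4}; (10,2)→{2,5}; (11,8)→{4,8}. Blocked: 2. Safe: 6. Place at column 6.
Row 9: attacked by (1,4)→{4}; (2,7)→{7}; (3,5)→{5,11}; (4,11)→{6,11}; (5,1)→{1,5}; (6,10)→{7,10}; (7,6)→{4,6,8}; (8,3)→{2,3,4}; (10,2)→{1,2,3}; (11,8)→{6,8,10}. Safe: 9. Place at column 9.
Columns [4, 7, 5, 11, 1, 10, 6, 3, 9, 2, 8], r−c [-3, -5, -2, -7, 4, -4, 1, 5, 0, 8, 3], r+c [5, 9, 8, 15, 6, 16, 13, 11, 18, 12, 19] are all distinct, so no two queens attack.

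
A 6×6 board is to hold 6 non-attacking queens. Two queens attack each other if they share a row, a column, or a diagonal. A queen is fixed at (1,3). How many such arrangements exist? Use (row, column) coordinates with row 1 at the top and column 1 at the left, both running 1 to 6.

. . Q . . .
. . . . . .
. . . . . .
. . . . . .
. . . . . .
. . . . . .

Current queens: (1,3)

1

Branch on row 2: col 1 → 0; col 5 → 0; col 6 → 1.
Sum: 0 + 0 + 1 = 1.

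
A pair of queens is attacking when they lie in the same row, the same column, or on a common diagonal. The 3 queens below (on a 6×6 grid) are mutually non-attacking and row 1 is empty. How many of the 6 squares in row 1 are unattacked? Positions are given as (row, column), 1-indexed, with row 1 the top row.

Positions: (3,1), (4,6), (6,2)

2

(3,1) attacks row 1 at column 1 and diagonals 3.
(4,6) attacks row 1 at column 6 and diagonals 3.
(6,2) attacks row 1 at column 2.
Attacked columns: {1, 2, 3, 6}. Safe: {4, 5}.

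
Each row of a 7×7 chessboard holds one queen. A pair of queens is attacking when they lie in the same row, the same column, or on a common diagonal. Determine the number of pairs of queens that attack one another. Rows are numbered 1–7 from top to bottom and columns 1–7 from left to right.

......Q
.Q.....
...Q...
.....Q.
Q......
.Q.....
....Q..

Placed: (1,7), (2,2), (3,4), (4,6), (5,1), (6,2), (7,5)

3

Same column: (2,2)–(6,2) (column 2).
Same diagonal: (1,7)–(6,2) (|1−6| = |7−2| = 5); (5,1)–(6,2) (|5−6| = |1−2| = 1).
Total attacking pairs: 3.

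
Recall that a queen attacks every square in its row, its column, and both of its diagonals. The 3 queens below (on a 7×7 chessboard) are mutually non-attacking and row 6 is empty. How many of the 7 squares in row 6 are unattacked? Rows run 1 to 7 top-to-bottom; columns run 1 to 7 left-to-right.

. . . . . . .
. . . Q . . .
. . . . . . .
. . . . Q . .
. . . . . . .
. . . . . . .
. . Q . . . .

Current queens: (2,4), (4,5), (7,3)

2

(2,4) attacks row 6 at column 4.
(4,5) attacks row 6 at column 5 and diagonals 3, 7.
(7,3) attacks row 6 at column 3 and diagonals 2, 4.
Attacked columns: {2, 3, 4, 5, 7}. Safe: {1, 6}.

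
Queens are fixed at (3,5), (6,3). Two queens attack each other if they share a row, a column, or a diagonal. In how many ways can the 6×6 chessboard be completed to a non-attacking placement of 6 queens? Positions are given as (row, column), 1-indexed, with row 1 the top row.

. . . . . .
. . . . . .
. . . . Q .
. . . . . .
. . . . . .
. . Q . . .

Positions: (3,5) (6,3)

1

Branch on row 1: col 1 → 0; col 2 → 0; col 4 → 1; col 6 → 0.
Sum: 0 + 0 + 1 + 0 = 1.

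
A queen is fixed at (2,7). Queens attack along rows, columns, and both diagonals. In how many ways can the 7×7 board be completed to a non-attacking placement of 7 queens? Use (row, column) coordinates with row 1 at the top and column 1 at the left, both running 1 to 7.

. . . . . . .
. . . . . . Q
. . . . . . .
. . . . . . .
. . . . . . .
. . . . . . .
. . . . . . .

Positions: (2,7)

7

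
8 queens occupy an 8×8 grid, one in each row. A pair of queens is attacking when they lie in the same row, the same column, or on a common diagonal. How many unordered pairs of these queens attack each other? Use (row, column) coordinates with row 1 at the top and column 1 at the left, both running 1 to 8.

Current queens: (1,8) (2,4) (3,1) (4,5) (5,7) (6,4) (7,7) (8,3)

5

Same column: (2,4)–(6,4) (column 4); (5,7)–(7,7) (column 7).
Same diagonal: (1,8)–(4,5) (|1−4| = |8−5| = 3); (2,4)–(5,7) (|2−5| = |4−7| = 3); (3,1)–(6,4) (|3−6| = |1−4| = 3).
Total attacking pairs: 5.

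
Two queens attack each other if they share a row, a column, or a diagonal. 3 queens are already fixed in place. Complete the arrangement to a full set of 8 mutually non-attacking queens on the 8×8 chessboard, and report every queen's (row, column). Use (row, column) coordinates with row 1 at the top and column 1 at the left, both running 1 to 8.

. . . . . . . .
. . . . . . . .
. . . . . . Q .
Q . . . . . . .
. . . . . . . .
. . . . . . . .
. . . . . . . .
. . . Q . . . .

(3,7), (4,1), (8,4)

(1,6) (2,2) (3,7) (4,1) (5,3) (6,5) (7,8) (8,4)

Row 1: attacked by (3,7)→{5,7}; (4,1)→{1,4}; (8,4)→{4}. Safe: 2, 3, 6, 8. Place at column 6.
Row 2: attacked by (1,6)→{5,6,7}; (3,7)→{6,7,8}; (4,1)→{1,3}; (8,4)→{4}. Safe: 2. Place at column 2.
Row 5: attacked by (1,6)→{2,6}; (2,2)→{2,5}; (3,7)→{5,7}; (4,1)→{1,2}; (8,4)→{1,4,7}. Safe: 3, 8. Place at column 3.
Row 6: attacked by (1,6)→{1,6}; (2,2)→{2,6}; (3,7)→{4,7}; (4,1)→{1,3}; (5,3)→{2,3,4}; (8,4)→{2,4,6}. Safe: 5, 8. Place at column 5.
Row 7: attacked by (1,6)→{6}; (2,2)→{2,7}; (3,7)→{3,7}; (4,1)→{1,4}; (5,3)→{1,3,5}; (6,5)→{4,5,6}; (8,4)→{3,4,5}. Safe: 8. Place at column 8.
Columns [6, 2, 7, 1, 3, 5, 8, 4], r−c [-5, 0, -4, 3, 2, 1, -1, 4], r+c [7, 4, 10, 5, 8, 11, 15, 12] are all distinct, so no two queens attack.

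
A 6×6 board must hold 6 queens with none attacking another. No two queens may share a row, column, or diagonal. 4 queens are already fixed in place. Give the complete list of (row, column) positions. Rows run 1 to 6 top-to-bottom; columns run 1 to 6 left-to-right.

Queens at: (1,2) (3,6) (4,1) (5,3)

(1,2) (2,4) (3,6) (4,1) (5,3) (6,5)

Row 2: attacked by (1,2)→{1,2,3}; (3,6)→{5,6}; (4,1)→{1,3}; (5,3)→{3,6}. Safe: 4. Place at column 4.
Row 6: attacked by (1,2)→{2}; (2,4)→{4}; (3,6)→{3,6}; (4,1)→{1,3}; (5,3)→{2,3,4}. Safe: 5. Place at column 5.
Columns [2, 4, 6, 1, 3, 5], r−c [-1, -2, -3, 3, 2, 1], r+c [3, 6, 9, 5, 8, 11] are all distinct, so no two queens attack.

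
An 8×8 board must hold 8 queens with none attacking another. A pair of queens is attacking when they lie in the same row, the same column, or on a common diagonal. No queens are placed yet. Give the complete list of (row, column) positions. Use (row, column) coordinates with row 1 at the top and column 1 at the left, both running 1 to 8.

(1,4) (2,8) (3,5) (4,3) (5,1) (6,7) (7,2) (8,6)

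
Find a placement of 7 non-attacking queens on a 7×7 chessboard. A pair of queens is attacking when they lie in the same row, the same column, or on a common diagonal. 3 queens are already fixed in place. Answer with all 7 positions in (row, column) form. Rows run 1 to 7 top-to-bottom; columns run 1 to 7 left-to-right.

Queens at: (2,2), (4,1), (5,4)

(1,6) (2,2) (3,5) (4,1) (5,4) (6,7) (7,3)

Row 1: attacked by (2,2)→{1,2,3}; (4,1)→{1,4}; (5,4)→{4}. Safe: 5, 6, 7. Place at column 6.
Row 3: attacked by (1,6)→{4,6}; (2,2)→{1,2,3}; (4,1)→{1,2}; (5,4)→{2,4,6}. Safe: 5, 7. Place at column 5.
Row 6: attacked by (1,6)→{1,6}; (2,2)→{2,6}; (3,5)→{2,5}; (4,1)→{1,3}; (5,4)→{3,4,5}. Safe: 7. Place at column 7.
Row 7: attacked by (1,6)→{6}; (2,2)→{2,7}; (3,5)→{1,5}; (4,1)→{1,4}; (5,4)→{2,4,6}; (6,7)→{6,7}. Safe: 3. Place at column 3.
Columns [6, 2, 5, 1, 4, 7, 3], r−c [-5, 0, -2, 3, 1, -1, 4], r+c [7, 4, 8, 5, 9, 13, 10] are all distinct, so no two queens attack.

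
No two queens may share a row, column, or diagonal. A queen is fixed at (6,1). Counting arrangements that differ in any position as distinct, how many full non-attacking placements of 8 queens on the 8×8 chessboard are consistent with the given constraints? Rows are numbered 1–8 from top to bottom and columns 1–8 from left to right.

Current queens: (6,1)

Branch on row 1: col 2 → 1; col 3 → 4; col 4 → 4; col 5 → 4; col 7 → 3; col 8 → 0.
Sum: 1 + 4 + 4 + 4 + 3 + 0 = 16.

16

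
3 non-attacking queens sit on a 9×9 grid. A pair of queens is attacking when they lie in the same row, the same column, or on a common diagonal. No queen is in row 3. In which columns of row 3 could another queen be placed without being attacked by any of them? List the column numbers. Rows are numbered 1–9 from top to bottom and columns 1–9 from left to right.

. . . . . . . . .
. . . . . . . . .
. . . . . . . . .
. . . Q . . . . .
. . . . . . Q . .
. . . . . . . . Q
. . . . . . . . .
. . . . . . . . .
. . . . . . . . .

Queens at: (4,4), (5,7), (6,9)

columns 1, 2, 8

(4,4) attacks row 3 at column 4 and diagonals 3, 5.
(5,7) attacks row 3 at column 7 and diagonals 5, 9.
(6,9) attacks row 3 at column 9 and diagonals 6.
Attacked columns: {3, 4, 5, 6, 7, 9}. Safe: {1, 2, 8}.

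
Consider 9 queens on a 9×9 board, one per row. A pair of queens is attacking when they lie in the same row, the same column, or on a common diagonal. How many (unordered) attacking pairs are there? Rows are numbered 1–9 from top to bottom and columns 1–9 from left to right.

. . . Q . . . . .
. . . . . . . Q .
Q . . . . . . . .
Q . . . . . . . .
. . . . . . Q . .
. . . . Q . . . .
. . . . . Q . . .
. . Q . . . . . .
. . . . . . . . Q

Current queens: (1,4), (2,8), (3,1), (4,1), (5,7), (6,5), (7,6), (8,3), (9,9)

Same column: (3,1)–(4,1) (column 1).
Same diagonal: (1,4)–(4,1) (|1−4| = |4−1| = 3); (6,5)–(7,6) (|6−7| = |5−6| = 1); (6,5)–(8,3) (|6−8| = |5−3| = 2).
Total attacking pairs: 4.

4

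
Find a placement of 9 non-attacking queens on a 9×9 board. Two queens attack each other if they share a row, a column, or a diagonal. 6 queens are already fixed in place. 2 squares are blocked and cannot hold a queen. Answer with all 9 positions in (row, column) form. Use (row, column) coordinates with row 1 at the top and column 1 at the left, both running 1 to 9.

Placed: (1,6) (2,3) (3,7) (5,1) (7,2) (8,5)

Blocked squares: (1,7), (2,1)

(1,6) (2,3) (3,7) (4,4) (5,1) (6,9) (7,2) (8,5) (9,8)

Row 4: attacked by (1,6)→{3,6,9}; (2,3)→{1,3,5}; (3,7)→{6,7,8}; (5,1)→{1,2}; (7,2)→{2,5}; (8,5)→{1,5,9}. Safe: 4. Place at column 4.
Row 6: attacked by (1,6)→{1,6}; (2,3)→{3,7}; (3,7)→{4,7}; (4,4)→{2,4,6}; (5,1)→{1,2}; (7,2)→{1,2,3}; (8,5)→{3,5,7}. Safe: 8, 9. Place at column 9.
Row 9: attacked by (1,6)→{6}; (2,3)→{3}; (3,7)→{1,7}; (4,4)→{4,9}; (5,1)→{1,5}; (6,9)→{6,9}; (7,2)→{2,4}; (8,5)→{4,5,6}. Safe: 8. Place at column 8.
Columns [6, 3, 7, 4, 1, 9, 2, 5, 8], r−c [-5, -1, -4, 0, 4, -3, 5, 3, 1], r+c [7, 5, 10, 8, 6, 15, 9, 13, 17] are all distinct, so no two queens attack.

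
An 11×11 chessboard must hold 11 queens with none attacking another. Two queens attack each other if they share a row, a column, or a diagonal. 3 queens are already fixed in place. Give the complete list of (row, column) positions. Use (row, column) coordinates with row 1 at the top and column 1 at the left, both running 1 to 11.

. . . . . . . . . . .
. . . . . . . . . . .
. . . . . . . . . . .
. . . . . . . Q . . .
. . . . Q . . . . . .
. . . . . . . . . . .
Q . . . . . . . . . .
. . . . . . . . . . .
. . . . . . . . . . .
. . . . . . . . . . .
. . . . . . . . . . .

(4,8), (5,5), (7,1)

Row 1: attacked by (4,8)→{5,8,11}; (5,5)→{1,5,9}; (7,1)→{1,7}. Safe: 2, 3, 4, 6, 10. Place at column 6.
Row 2: attacked by (1,6)→{5,6,7}; (4,8)→{6,8,10}; (5,5)→{2,5,8}; (7,1)→{1,6}. Safe: 3, 4, 9, 11. Place at column 4.
Row 3: attacked by (1,6)→{4,6,8}; (2,4)→{3,4,5}; (4,8)→{7,8,9}; (5,5)→{3,5,7}; (7,1)→{1,5}. Safe: 2, 10, 11. Place at column 10.
Row 6: attacked by (1,6)→{1,6,11}; (2,4)→{4,8}; (3,10)→{7,10}; (4,8)→{6,8,10}; (5,5)→{4,5,6}; (7,1)→{1,2}. Safe: 3, 9. Place at column 3.
Row 8: attacked by (1,6)→{6}; (2,4)→{4,10}; (3,10)→{5,10}; (4,8)→{4,8}; (5,5)→{2,5,8}; (6,3)→{1,3,5}; (7,1)→{1,2}. Safe: 7, 9, 11. Place at column 7.
Row 9: attacked by (1,6)→{6}; (2,4)→{4,11}; (3,10)→{4,10}; (4,8)→{3,8}; (5,5)→{1,5,9}; (6,3)→{3,6}; (7,1)→{1,3}; (8,7)→{6,7,8}. Safe: 2. Place at column 2.
Row 10: attacked by (1,6)→{6}; (2,4)→{4}; (3,10)→{3,10}; (4,8)→{2,8}; (5,5)→{5,10}; (6,3)→{3,7}; (7,1)→{1,4}; (8,7)→{5,7,9}; (9,2)→{1,2,3}. Safe: 11. Place at column 11.
Row 11: attacked by (1,6)→{6}; (2,4)→{4}; (3,10)→{2,10}; (4,8)→{1,8}; (5,5)→{5,11}; (6,3)→{3,8}; (7,1)→{1,5}; (8,7)→{4,7,10}; (9,2)→{2,4}; (10,11)→{10,11}. Safe: 9. Place at column 9.
Columns [6, 4, 10, 8, 5, 3, 1, 7, 2, 11, 9], r−c [-5, -2, -7, -4, 0, 3, 6, 1, 7, -1, 2], r+c [7, 6, 13, 12, 10, 9, 8, 15, 11, 21, 20] are all distinct, so no two queens attack.

(1,6) (2,4) (3,10) (4,8) (5,5) (6,3) (7,1) (8,7) (9,2) (10,11) (11,9)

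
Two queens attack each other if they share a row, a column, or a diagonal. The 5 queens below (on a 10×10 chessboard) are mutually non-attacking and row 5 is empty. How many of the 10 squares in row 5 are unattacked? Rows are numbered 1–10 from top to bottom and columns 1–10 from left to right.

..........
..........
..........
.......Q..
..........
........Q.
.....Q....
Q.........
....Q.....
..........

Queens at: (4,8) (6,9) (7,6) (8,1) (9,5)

2

(4,8) attacks row 5 at column 8 and diagonals 7, 9.
(6,9) attacks row 5 at column 9 and diagonals 8, 10.
(7,6) attacks row 5 at column 6 and diagonals 4, 8.
(8,1) attacks row 5 at column 1 and diagonals 4.
(9,5) attacks row 5 at column 5 and diagonals 1, 9.
Attacked columns: {1, 4, 5, 6, 7, 8, 9, 10}. Safe: {2, 3}.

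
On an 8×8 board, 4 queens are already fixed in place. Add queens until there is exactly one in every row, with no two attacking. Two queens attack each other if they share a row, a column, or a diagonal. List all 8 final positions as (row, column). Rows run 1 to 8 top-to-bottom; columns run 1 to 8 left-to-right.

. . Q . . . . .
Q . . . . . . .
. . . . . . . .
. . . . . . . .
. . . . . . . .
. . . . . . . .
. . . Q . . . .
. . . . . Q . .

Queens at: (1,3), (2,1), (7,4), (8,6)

Row 3: attacked by (1,3)→{1,3,5}; (2,1)→{1,2}; (7,4)→{4,8}; (8,6)→{1,6}. Safe: 7. Place at column 7.
Row 4: attacked by (1,3)→{3,6}; (2,1)→{1,3}; (3,7)→{6,7,8}; (7,4)→{1,4,7}; (8,6)→{2,6}. Safe: 5. Place at column 5.
Row 5: attacked by (1,3)→{3,7}; (2,1)→{1,4}; (3,7)→{5,7}; (4,5)→{4,5,6}; (7,4)→{2,4,6}; (8,6)→{3,6}. Safe: 8. Place at column 8.
Row 6: attacked by (1,3)→{3,8}; (2,1)→{1,5}; (3,7)→{4,7}; (4,5)→{3,5,7}; (5,8)→{7,8}; (7,4)→{3,4,5}; (8,6)→{4,6,8}. Safe: 2. Place at column 2.
Columns [3, 1, 7, 5, 8, 2, 4, 6], r−c [-2, 1, -4, -1, -3, 4, 3, 2], r+c [4, 3, 10, 9, 13, 8, 11, 14] are all distinct, so no two queens attack.

(1,3) (2,1) (3,7) (4,5) (5,8) (6,2) (7,4) (8,6)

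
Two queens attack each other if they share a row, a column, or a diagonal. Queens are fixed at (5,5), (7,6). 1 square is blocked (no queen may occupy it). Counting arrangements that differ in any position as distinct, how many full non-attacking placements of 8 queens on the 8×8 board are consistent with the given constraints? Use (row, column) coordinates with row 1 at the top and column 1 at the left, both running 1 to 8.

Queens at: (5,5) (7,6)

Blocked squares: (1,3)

2

Branch on row 1: col 2 → 0; col 4 → 1; col 7 → 1; col 8 → 0.
Sum: 0 + 1 + 1 + 0 = 2.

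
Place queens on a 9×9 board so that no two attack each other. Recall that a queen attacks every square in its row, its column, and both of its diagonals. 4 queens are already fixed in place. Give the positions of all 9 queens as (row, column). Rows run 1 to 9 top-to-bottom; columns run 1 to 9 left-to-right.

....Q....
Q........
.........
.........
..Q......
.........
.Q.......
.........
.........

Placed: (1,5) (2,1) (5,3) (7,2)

(1,5) (2,1) (3,8) (4,6) (5,3) (6,7) (7,2) (8,4) (9,9)

Row 3: attacked by (1,5)→{3,5,7}; (2,1)→{1,2}; (5,3)→{1,3,5}; (7,2)→{2,6}. Safe: 4, 8, 9. Place at column 8.
Row 4: attacked by (1,5)→{2,5,8}; (2,1)→{1,3}; (3,8)→{7,8,9}; (5,3)→{2,3,4}; (7,2)→{2,5}. Safe: 6. Place at column 6.
Row 6: attacked by (1,5)→{5}; (2,1)→{1,5}; (3,8)→{5,8}; (4,6)→{4,6,8}; (5,3)→{2,3,4}; (7,2)→{1,2,3}. Safe: 7, 9. Place at column 7.
Row 8: attacked by (1,5)→{5}; (2,1)→{1,7}; (3,8)→{3,8}; (4,6)→{2,6}; (5,3)→{3,6}; (6,7)→{5,7,9}; (7,2)→{1,2,3}. Safe: 4. Place at column 4.
Row 9: attacked by (1,5)→{5}; (2,1)→{1,8}; (3,8)→{2,8}; (4,6)→{1,6}; (5,3)→{3,7}; (6,7)→{4,7}; (7,2)→{2,4}; (8,4)→{3,4,5}. Safe: 9. Place at column 9.
Columns [5, 1, 8, 6, 3, 7, 2, 4, 9], r−c [-4, 1, -5, -2, 2, -1, 5, 4, 0], r+c [6, 3, 11, 10, 8, 13, 9, 12, 18] are all distinct, so no two queens attack.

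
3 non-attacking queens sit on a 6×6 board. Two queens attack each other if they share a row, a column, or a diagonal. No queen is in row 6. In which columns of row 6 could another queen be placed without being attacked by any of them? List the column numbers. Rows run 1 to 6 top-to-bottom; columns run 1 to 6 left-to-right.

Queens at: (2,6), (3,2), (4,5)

columns 1, 4

(2,6) attacks row 6 at column 6 and diagonals 2.
(3,2) attacks row 6 at column 2 and diagonals 5.
(4,5) attacks row 6 at column 5 and diagonals 3.
Attacked columns: {2, 3, 5, 6}. Safe: {1, 4}.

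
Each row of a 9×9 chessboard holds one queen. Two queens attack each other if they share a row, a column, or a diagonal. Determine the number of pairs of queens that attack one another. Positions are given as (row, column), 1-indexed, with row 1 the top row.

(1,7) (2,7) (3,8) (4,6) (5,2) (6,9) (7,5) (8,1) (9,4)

Same column: (1,7)–(2,7) (column 7).
Same diagonal: (2,7)–(3,8) (|2−3| = |7−8| = 1); (2,7)–(8,1) (|2−8| = |7−1| = 6).
Total attacking pairs: 3.

3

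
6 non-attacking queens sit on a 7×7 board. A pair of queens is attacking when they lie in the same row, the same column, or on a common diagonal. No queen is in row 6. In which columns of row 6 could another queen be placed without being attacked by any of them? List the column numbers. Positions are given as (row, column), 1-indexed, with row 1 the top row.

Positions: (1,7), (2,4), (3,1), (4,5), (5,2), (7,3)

(1,7) attacks row 6 at column 7 and diagonals 2.
(2,4) attacks row 6 at column 4.
(3,1) attacks row 6 at column 1 and diagonals 4.
(4,5) attacks row 6 at column 5 and diagonals 3, 7.
(5,2) attacks row 6 at column 2 and diagonals 1, 3.
(7,3) attacks row 6 at column 3 and diagonals 2, 4.
Attacked columns: {1, 2, 3, 4, 5, 7}. Safe: {6}.

columns 6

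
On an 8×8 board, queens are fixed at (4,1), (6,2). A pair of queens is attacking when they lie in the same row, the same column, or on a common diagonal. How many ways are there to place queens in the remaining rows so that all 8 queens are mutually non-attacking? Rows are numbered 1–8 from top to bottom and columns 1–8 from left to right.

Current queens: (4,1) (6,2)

Branch on row 1: col 3 → 1; col 5 → 1; col 6 → 1; col 8 → 0.
Sum: 1 + 1 + 1 + 0 = 3.

3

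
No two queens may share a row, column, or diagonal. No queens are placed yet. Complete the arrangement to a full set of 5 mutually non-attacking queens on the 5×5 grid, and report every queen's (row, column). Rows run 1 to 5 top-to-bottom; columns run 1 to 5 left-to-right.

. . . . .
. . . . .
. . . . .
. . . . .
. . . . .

Row 1: Safe: 1, 2, 3, 4, 5. Place at column 4.
Row 2: attacked by (1,4)→{3,4,5}. Safe: 1, 2. Place at column 2.
Row 3: attacked by (1,4)→{2,4}; (2,2)→{1,2,3}. Safe: 5. Place at column 5.
Row 4: attacked by (1,4)→{1,4}; (2,2)→{2,4}; (3,5)→{4,5}. Safe: 3. Place at column 3.
Row 5: attacked by (1,4)→{4}; (2,2)→{2,5}; (3,5)→{3,5}; (4,3)→{2,3,4}. Safe: 1. Place at column 1.
Columns [4, 2, 5, 3, 1], r−c [-3, 0, -2, 1, 4], r+c [5, 4, 8, 7, 6] are all distinct, so no two queens attack.

(1,4) (2,2) (3,5) (4,3) (5,1)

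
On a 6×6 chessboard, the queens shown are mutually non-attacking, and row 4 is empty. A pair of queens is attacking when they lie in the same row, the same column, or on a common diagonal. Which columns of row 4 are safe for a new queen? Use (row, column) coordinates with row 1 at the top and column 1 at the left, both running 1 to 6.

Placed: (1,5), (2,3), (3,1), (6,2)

(1,5) attacks row 4 at column 5 and diagonals 2.
(2,3) attacks row 4 at column 3 and diagonals 1, 5.
(3,1) attacks row 4 at column 1 and diagonals 2.
(6,2) attacks row 4 at column 2 and diagonals 4.
Attacked columns: {1, 2, 3, 4, 5}. Safe: {6}.

columns 6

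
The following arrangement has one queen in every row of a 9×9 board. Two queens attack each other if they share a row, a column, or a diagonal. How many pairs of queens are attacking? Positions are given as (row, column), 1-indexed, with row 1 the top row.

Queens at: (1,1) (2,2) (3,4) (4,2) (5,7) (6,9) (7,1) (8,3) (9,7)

Same column: (1,1)–(7,1) (column 1); (2,2)–(4,2) (column 2); (5,7)–(9,7) (column 7).
Same diagonal: (1,1)–(2,2) (|1−2| = |1−2| = 1); (4,2)–(9,7) (|4−9| = |2−7| = 5).
Total attacking pairs: 5.

5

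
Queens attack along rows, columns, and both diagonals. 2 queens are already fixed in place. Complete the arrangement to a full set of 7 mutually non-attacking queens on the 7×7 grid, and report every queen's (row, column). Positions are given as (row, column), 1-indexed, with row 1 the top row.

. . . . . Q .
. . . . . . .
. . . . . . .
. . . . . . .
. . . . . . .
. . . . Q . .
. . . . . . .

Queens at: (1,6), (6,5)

(1,6) (2,3) (3,1) (4,4) (5,7) (6,5) (7,2)

Row 2: attacked by (1,6)→{5,6,7}; (6,5)→{1,5}. Safe: 2, 3, 4. Place at column 3.
Row 3: attacked by (1,6)→{4,6}; (2,3)→{2,3,4}; (6,5)→{2,5}. Safe: 1, 7. Place at column 1.
Row 4: attacked by (1,6)→{3,6}; (2,3)→{1,3,5}; (3,1)→{1,2}; (6,5)→{3,5,7}. Safe: 4. Place at column 4.
Row 5: attacked by (1,6)→{2,6}; (2,3)→{3,6}; (3,1)→{1,3}; (4,4)→{3,4,5}; (6,5)→{4,5,6}. Safe: 7. Place at column 7.
Row 7: attacked by (1,6)→{6}; (2,3)→{3}; (3,1)→{1,5}; (4,4)→{1,4,7}; (5,7)→{5,7}; (6,5)→{4,5,6}. Safe: 2. Place at column 2.
Columns [6, 3, 1, 4, 7, 5, 2], r−c [-5, -1, 2, 0, -2, 1, 5], r+c [7, 5, 4, 8, 12, 11, 9] are all distinct, so no two queens attack.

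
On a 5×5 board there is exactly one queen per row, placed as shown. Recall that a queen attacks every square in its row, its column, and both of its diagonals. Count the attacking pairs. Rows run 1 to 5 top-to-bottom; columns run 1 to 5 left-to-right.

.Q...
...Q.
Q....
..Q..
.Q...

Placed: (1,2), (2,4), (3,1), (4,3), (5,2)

2

Same column: (1,2)–(5,2) (column 2).
Same diagonal: (4,3)–(5,2) (|4−5| = |3−2| = 1).
Total attacking pairs: 2.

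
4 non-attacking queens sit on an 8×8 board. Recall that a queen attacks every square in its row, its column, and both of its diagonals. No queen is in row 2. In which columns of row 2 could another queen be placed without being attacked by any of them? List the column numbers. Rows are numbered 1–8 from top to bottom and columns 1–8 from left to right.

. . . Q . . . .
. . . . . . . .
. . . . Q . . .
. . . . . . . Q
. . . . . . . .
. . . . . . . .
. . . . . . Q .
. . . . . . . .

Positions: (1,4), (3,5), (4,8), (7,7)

columns 1

(1,4) attacks row 2 at column 4 and diagonals 3, 5.
(3,5) attacks row 2 at column 5 and diagonals 4, 6.
(4,8) attacks row 2 at column 8 and diagonals 6.
(7,7) attacks row 2 at column 7 and diagonals 2.
Attacked columns: {2, 3, 4, 5, 6, 7, 8}. Safe: {1}.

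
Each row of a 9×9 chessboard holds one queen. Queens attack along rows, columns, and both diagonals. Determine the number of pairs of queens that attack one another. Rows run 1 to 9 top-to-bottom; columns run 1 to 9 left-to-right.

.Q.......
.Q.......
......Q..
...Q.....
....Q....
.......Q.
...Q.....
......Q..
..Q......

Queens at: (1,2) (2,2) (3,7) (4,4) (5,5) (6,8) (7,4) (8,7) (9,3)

Same column: (1,2)–(2,2) (column 2); (3,7)–(8,7) (column 7); (4,4)–(7,4) (column 4).
Same diagonal: (2,2)–(4,4) (|2−4| = |2−4| = 2); (2,2)–(5,5) (|2−5| = |2−5| = 3); (3,7)–(5,5) (|3−5| = |7−5| = 2); (4,4)–(5,5) (|4−5| = |4−5| = 1).
Total attacking pairs: 7.

7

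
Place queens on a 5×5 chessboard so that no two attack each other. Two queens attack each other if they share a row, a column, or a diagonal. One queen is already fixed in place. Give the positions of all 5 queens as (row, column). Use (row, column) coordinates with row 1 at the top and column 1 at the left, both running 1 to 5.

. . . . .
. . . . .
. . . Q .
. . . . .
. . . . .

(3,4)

Row 1: attacked by (3,4)→{2,4}. Safe: 1, 3, 5. Place at column 3.
Row 2: attacked by (1,3)→{2,3,4}; (3,4)→{3,4,5}. Safe: 1. Place at column 1.
Row 4: attacked by (1,3)→{3}; (2,1)→{1,3}; (3,4)→{3,4,5}. Safe: 2. Place at column 2.
Row 5: attacked by (1,3)→{3}; (2,1)→{1,4}; (3,4)→{2,4}; (4,2)→{1,2,3}. Safe: 5. Place at column 5.
Columns [3, 1, 4, 2, 5], r−c [-2, 1, -1, 2, 0], r+c [4, 3, 7, 6, 10] are all distinct, so no two queens attack.

(1,3) (2,1) (3,4) (4,2) (5,5)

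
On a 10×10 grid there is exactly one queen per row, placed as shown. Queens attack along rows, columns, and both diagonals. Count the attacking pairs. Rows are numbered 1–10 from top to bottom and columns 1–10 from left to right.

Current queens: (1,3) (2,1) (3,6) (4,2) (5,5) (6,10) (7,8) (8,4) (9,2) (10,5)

3

Same column: (4,2)–(9,2) (column 2); (5,5)–(10,5) (column 5).
Same diagonal: (7,8)–(10,5) (|7−10| = |8−5| = 3).
Total attacking pairs: 3.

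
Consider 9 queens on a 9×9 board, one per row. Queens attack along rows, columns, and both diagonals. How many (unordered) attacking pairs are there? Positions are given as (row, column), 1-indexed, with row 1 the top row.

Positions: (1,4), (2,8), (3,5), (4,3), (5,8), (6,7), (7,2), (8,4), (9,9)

4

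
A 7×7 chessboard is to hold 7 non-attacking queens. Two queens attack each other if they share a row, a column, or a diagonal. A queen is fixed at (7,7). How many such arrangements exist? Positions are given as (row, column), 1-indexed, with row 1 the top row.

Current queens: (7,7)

Branch on row 1: col 2 → 1; col 3 → 1; col 4 → 1; col 5 → 1; col 6 → 0.
Sum: 1 + 1 + 1 + 1 + 0 = 4.

4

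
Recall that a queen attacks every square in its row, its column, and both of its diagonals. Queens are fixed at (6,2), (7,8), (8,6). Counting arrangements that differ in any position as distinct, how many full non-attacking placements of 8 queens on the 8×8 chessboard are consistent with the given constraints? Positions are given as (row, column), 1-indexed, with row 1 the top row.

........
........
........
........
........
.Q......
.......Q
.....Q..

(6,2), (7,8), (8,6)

1

Branch on row 1: col 1 → 0; col 3 → 1; col 4 → 0; col 5 → 0.
Sum: 0 + 1 + 0 + 0 = 1.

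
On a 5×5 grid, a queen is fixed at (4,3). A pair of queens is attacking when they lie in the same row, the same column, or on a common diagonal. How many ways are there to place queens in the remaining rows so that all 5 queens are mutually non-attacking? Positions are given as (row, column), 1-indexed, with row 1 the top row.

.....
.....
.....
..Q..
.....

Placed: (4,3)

Branch on row 1: col 1 → 0; col 2 → 1; col 4 → 1; col 5 → 0.
Sum: 0 + 1 + 1 + 0 = 2.

2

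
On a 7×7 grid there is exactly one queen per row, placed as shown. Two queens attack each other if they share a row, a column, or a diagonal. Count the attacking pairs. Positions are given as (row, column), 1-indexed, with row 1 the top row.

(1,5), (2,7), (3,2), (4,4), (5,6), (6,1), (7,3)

0

All columns are distinct and no two queens satisfy |Δrow| = |Δcol|, so no pair attacks.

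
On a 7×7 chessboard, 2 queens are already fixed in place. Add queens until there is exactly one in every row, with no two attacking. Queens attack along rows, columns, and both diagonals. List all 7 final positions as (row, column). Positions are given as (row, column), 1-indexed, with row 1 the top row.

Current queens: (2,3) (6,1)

Row 1: attacked by (2,3)→{2,3,4}; (6,1)→{1,6}. Safe: 5, 7. Place at column 7.
Row 3: attacked by (1,7)→{5,7}; (2,3)→{2,3,4}; (6,1)→{1,4}. Safe: 6. Place at column 6.
Row 4: attacked by (1,7)→{4,7}; (2,3)→{1,3,5}; (3,6)→{5,6,7}; (6,1)→{1,3}. Safe: 2. Place at column 2.
Row 5: attacked by (1,7)→{3,7}; (2,3)→{3,6}; (3,6)→{4,6}; (4,2)→{1,2,3}; (6,1)→{1,2}. Safe: 5. Place at column 5.
Row 7: attacked by (1,7)→{1,7}; (2,3)→{3}; (3,6)→{2,6}; (4,2)→{2,5}; (5,5)→{3,5,7}; (6,1)→{1,2}. Safe: 4. Place at column 4.
Columns [7, 3, 6, 2, 5, 1, 4], r−c [-6, -1, -3, 2, 0, 5, 3], r+c [8, 5, 9, 6, 10, 7, 11] are all distinct, so no two queens attack.

(1,7) (2,3) (3,6) (4,2) (5,5) (6,1) (7,4)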